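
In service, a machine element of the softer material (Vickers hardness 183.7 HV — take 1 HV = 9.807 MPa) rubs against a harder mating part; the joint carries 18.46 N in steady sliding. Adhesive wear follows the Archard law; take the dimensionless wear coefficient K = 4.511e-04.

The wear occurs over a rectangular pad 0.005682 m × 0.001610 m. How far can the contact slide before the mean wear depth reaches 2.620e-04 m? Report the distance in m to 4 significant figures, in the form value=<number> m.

Intermediate values are printed rounded — all arithmetic holds full float precision; one final rounding to 4 significant digits.
Hardness H = 183.7 HV × 9.807 MPa/HV = 1802 MPa = 1.802e+09 Pa.
Contact area A = 0.005682 m × 0.001610 m = 9.148e-06 m².
SI base units throughout: W = 18.46 N, H = 1.802e+09 Pa, K = 4.511e-04.
At the depth limit, V_lim = h_lim·A = 2.620e-04 · 9.148e-06 = 2.397e-09 m³.
Life L = V_lim·H/(K·W) = 2.397e-09 · 1.802e+09 / (4.511e-04 · 18.46) = 518.5 m.

value=518.5 m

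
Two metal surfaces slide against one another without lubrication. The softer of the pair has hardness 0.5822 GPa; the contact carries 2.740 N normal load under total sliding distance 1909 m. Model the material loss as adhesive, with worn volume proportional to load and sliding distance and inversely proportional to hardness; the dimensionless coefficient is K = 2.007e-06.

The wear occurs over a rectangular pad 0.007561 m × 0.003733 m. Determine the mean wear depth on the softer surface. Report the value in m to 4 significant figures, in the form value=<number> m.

The intermediates are printed rounded; all arithmetic carries full float precision; a single final rounding, at 4 significant figures.
Hardness H = 0.5822 GPa = 5.822e+08 Pa.
Contact area A = 0.007561 m × 0.003733 m = 2.823e-05 m².
Collected in SI base units: W = 2.740 N, H = 5.822e+08 Pa, K = 2.007e-06.
Volume removed: V = K·W·L/H = 2.007e-06 · 2.740 · 1909 / 5.822e+08 = 1.803e-11 m³.
Wear depth h = V/A = 1.803e-11 / 2.823e-05 = 6.388e-07 m.

value=6.388e-07 m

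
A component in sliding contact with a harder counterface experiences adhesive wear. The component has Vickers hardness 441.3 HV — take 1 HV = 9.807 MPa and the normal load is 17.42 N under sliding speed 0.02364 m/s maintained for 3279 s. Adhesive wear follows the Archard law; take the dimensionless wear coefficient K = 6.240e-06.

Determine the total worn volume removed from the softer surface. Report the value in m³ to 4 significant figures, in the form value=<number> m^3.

Every step runs at exact precision — intermediates are shown rounded; one last rounding, at 4 significant digits.
Path length L = v·t = 0.02364 m/s × 3279 s = 77.52 m.
Hardness H = 441.3 HV × 9.807 MPa/HV = 4328 MPa = 4.328e+09 Pa.
As SI base values: W = 17.42 N, H = 4.328e+09 Pa, K = 6.240e-06.
The Archard volume V = K·W·L/H = 6.240e-06 · 17.42 · 77.52 / 4.328e+09 = 1.947e-12 m³.

value=1.947e-12 m^3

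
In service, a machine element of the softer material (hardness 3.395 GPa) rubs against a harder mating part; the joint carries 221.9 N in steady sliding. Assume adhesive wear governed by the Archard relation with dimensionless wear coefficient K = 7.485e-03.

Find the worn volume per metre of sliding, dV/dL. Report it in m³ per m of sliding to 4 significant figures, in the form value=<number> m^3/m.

value=4.892e-10 m^3/m

Every step holds full precision — intermediates are shown rounded, and a lone final rounding to 4 significant figures.
Convert: Hardness H = 3.395 GPa = 3.395e+09 Pa.
As SI base values: W = 221.9 N, H = 3.395e+09 Pa, K = 7.485e-03.
The wear rate dV/dL = K·W/H (independent of L): 7.485e-03 · 221.9 / 3.395e+09 = 4.892e-10 m³/m.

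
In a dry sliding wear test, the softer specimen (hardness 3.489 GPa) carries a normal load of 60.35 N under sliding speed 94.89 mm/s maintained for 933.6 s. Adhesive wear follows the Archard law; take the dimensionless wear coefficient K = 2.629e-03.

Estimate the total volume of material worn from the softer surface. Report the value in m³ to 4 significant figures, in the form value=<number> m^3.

Every step keeps full precision; intermediate values appear rounded. Rounded once at the end, at 4 significant figures.
Sliding speed v = 94.89 mm/s = 0.09489 m/s. Sliding distance L = v·t = 0.09489 m/s × 933.6 s = 88.59 m.
Hardness H = 3.489 GPa = 3.489e+09 Pa.
Expressed in SI base units: W = 60.35 N, H = 3.489e+09 Pa, K = 2.629e-03.
Apply Archard: V = K·W·L/H = 2.629e-03 · 60.35 · 88.59 / 3.489e+09 = 4.029e-09 m³.

value=4.029e-09 m^3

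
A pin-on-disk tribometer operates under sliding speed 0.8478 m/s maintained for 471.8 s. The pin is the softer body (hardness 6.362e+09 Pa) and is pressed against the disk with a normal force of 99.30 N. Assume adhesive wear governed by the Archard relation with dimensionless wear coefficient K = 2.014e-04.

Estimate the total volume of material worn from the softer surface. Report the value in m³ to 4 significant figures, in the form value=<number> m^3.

value=1.257e-09 m^3

Every step runs at exact precision, and displayed values are rounded — one final rounding: four significant digits.
The distance L = v·t = 0.8478 m/s × 471.8 s = 400.0 m.
SI base units throughout: W = 99.30 N, H = 6.362e+09 Pa, K = 2.014e-04.
Worn volume V = K·W·L/H = 2.014e-04 · 99.30 · 400.0 / 6.362e+09 = 1.257e-09 m³.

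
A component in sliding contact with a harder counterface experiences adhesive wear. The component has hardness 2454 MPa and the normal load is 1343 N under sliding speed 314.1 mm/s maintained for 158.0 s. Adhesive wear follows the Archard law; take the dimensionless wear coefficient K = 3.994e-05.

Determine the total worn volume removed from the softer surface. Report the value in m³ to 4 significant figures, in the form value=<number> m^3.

The algebra holds exact precision; intermediates are shown rounded, and rounded once at the end to four significant digits.
Sliding speed v = 314.1 mm/s = 0.3141 m/s. Total distance L = v·t = 0.3141 m/s × 158.0 s = 49.63 m.
Hardness H = 2454 MPa = 2.454e+09 Pa.
Expressed in SI base units: W = 1343 N, H = 2.454e+09 Pa, K = 3.994e-05.
Worn volume V = K·W·L/H = 3.994e-05 · 1343 · 49.63 / 2.454e+09 = 1.085e-09 m³.

value=1.085e-09 m^3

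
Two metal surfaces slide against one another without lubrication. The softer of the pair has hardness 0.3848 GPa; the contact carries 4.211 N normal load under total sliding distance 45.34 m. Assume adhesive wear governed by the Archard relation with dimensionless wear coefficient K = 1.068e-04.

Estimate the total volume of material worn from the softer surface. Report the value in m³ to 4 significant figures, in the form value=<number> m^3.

value=5.299e-11 m^3

The intermediates are shown rounded. All working math maintains full float precision, and rounded just once: 4 significant figures.
Hardness H = 0.3848 GPa = 3.848e+08 Pa.
Working in SI base units: W = 4.211 N, H = 3.848e+08 Pa, K = 1.068e-04.
Volume removed: V = K·W·L/H = 1.068e-04 · 4.211 · 45.34 / 3.848e+08 = 5.299e-11 m³.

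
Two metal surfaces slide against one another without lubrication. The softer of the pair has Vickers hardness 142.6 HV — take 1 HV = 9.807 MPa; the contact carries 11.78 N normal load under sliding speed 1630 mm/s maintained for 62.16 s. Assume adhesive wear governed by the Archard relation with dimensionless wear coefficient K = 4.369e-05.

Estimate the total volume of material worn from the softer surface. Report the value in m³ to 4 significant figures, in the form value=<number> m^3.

The intermediates are displayed rounded; the algebra runs at exact precision, and one last rounding: four significant digits.
Sliding speed v = 1630 mm/s = 1.630 m/s. Sliding distance L = v·t = 1.630 m/s × 62.16 s = 101.3 m.
Hardness H = 142.6 HV × 9.807 MPa/HV = 1398 MPa = 1.398e+09 Pa.
Working in SI base units: W = 11.78 N, H = 1.398e+09 Pa, K = 4.369e-05.
Volume removed: V = K·W·L/H = 4.369e-05 · 11.78 · 101.3 / 1.398e+09 = 3.729e-11 m³.

value=3.729e-11 m^3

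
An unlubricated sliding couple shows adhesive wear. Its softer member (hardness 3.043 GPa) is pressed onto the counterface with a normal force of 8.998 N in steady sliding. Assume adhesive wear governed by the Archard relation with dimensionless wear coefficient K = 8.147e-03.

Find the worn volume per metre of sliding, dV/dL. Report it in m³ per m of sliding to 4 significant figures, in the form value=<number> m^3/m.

value=2.409e-11 m^3/m

Intermediates are printed rounded, and all arithmetic keeps full float precision. Rounded just once: four significant figures.
Convert: Hardness H = 3.043 GPa = 3.043e+09 Pa.
As SI base values: W = 8.998 N, H = 3.043e+09 Pa, K = 8.147e-03.
Volumetric rate dV/dL = K·W/H — distance-free: 8.147e-03 · 8.998 / 3.043e+09 = 2.409e-11 m³/m.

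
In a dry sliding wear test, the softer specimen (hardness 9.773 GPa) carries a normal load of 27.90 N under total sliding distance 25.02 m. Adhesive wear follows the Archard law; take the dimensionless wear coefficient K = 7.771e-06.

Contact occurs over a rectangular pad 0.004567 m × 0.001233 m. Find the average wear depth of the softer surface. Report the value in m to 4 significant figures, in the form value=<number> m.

value=9.857e-08 m

All working math carries exact precision, and shown intermediates are rounded; one final rounding: four significant figures.
Hardness H = 9.773 GPa = 9.773e+09 Pa.
Contact area A = 0.004567 m × 0.001233 m = 5.631e-06 m².
SI base units throughout: W = 27.90 N, H = 9.773e+09 Pa, K = 7.771e-06.
The Archard volume V = K·W·L/H = 7.771e-06 · 27.90 · 25.02 / 9.773e+09 = 5.551e-13 m³.
Mean depth h = V/A = 5.551e-13 / 5.631e-06 = 9.857e-08 m.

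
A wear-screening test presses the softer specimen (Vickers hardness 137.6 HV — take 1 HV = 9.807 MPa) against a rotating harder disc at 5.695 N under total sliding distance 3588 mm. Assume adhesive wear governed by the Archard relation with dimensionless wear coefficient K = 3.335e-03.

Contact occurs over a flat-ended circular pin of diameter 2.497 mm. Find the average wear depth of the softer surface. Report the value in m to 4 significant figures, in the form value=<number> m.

value=1.031e-05 m

Intermediates are displayed rounded — all arithmetic carries full precision — a single final rounding to 4 significant figures.
Distance covered L = 3588 mm = 3.588 m.
Hardness H = 137.6 HV × 9.807 MPa/HV = 1349 MPa = 1.349e+09 Pa.
Pin diameter d = 2.497 mm = 0.002497 m. Contact area A = π·d²/4 = π·(0.002497 m)²/4 = 4.897e-06 m².
Expressed in SI base units: W = 5.695 N, H = 1.349e+09 Pa, K = 3.335e-03.
Worn volume V = K·W·L/H = 3.335e-03 · 5.695 · 3.588 / 1.349e+09 = 5.050e-11 m³.
Mean wear depth h = V/A = 5.050e-11 / 4.897e-06 = 1.031e-05 m.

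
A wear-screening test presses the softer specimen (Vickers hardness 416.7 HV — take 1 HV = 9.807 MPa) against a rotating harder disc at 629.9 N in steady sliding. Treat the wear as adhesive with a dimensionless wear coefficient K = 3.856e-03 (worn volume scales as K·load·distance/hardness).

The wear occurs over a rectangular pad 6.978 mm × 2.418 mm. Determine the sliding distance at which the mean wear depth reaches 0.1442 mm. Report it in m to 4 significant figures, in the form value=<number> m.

value=4.094 m

Intermediates are shown rounded. The algebra carries full precision — one last rounding, at 4 significant digits.
Hardness H = 416.7 HV × 9.807 MPa/HV = 4087 MPa = 4.087e+09 Pa.
Pad sides 6.978 mm × 2.418 mm = 0.006978 m × 0.002418 m. Contact area A = 0.006978 m × 0.002418 m = 1.687e-05 m².
Depth limit h_lim = 0.1442 mm = 1.442e-04 m.
Restated in SI base units: W = 629.9 N, H = 4.087e+09 Pa, K = 3.856e-03.
Permissible volume V_lim = h_lim·A = 1.442e-04 · 1.687e-05 = 2.433e-09 m³.
Sliding life L = V_lim·H/(K·W) = 2.433e-09 · 4.087e+09 / (3.856e-03 · 629.9) = 4.094 m.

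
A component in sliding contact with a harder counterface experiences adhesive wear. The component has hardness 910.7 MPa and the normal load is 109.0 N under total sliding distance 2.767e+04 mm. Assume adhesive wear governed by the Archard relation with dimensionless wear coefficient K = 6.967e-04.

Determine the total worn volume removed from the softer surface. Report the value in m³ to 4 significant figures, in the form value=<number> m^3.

value=2.307e-09 m^3

Quoted intermediates are rounded, and all working math holds exact precision. Rounded once at the end: 4 significant figures.
Sliding distance L = 2.767e+04 mm = 27.67 m.
Hardness H = 910.7 MPa = 9.107e+08 Pa.
In SI base units: W = 109.0 N, H = 9.107e+08 Pa, K = 6.967e-04.
Wear volume V = K·W·L/H = 6.967e-04 · 109.0 · 27.67 / 9.107e+08 = 2.307e-09 m³.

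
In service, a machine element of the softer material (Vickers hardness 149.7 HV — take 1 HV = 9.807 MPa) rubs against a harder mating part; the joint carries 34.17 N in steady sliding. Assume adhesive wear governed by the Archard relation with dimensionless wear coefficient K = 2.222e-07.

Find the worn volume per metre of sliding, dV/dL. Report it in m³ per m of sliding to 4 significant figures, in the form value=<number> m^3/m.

Quoted intermediates are rounded — the computation carries full precision, and rounded once at the end to 4 significant digits.
Convert: Hardness H = 149.7 HV × 9.807 MPa/HV = 1468 MPa = 1.468e+09 Pa.
Expressed in SI base units: W = 34.17 N, H = 1.468e+09 Pa, K = 2.222e-07.
The wear rate dV/dL = K·W/H (no L dependence): 2.222e-07 · 34.17 / 1.468e+09 = 5.172e-15 m³/m.

value=5.172e-15 m^3/m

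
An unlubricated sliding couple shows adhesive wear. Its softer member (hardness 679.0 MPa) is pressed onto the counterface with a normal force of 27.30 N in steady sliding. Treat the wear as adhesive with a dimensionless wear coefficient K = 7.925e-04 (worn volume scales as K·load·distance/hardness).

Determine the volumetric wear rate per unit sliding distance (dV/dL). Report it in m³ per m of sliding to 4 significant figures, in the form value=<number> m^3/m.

value=3.186e-11 m^3/m

The intermediates are shown rounded. Every step runs at full float precision; one last rounding to 4 significant digits.
Convert: Hardness H = 679.0 MPa = 6.790e+08 Pa.
Restated in SI base units: W = 27.30 N, H = 6.790e+08 Pa, K = 7.925e-04.
Volumetric rate dV/dL = K·W/H, so: 7.925e-04 · 27.30 / 6.790e+08 = 3.186e-11 m³/m.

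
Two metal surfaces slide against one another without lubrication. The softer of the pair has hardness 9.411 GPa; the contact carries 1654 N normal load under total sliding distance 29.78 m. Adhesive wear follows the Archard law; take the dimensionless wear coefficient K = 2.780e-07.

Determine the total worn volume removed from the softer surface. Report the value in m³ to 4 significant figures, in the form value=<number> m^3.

value=1.455e-12 m^3

Intermediate values are shown rounded — the computation keeps full precision — a lone final rounding to four significant digits.
Convert: Hardness H = 9.411 GPa = 9.411e+09 Pa.
In SI base units, W = 1654 N, H = 9.411e+09 Pa, K = 2.780e-07.
Apply Archard: V = K·W·L/H = 2.780e-07 · 1654 · 29.78 / 9.411e+09 = 1.455e-12 m³.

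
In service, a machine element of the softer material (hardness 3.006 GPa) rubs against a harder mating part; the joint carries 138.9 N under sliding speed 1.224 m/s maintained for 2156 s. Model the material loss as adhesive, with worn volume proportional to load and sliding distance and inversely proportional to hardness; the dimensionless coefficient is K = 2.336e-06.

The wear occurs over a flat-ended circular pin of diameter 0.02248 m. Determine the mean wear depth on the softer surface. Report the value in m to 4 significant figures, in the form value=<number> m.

The intermediates are shown rounded; the algebra holds full precision; rounded once at the end: four significant figures.
Sliding distance L = v·t = 1.224 m/s × 2156 s = 2639 m.
Hardness H = 3.006 GPa = 3.006e+09 Pa.
Contact area A = π·d²/4 = π·(0.02248 m)²/4 = 3.969e-04 m².
In SI base units, W = 138.9 N, H = 3.006e+09 Pa, K = 2.336e-06.
Apply Archard: V = K·W·L/H = 2.336e-06 · 138.9 · 2639 / 3.006e+09 = 2.849e-10 m³.
Average depth h = V/A = 2.849e-10 / 3.969e-04 = 7.177e-07 m.

value=7.177e-07 m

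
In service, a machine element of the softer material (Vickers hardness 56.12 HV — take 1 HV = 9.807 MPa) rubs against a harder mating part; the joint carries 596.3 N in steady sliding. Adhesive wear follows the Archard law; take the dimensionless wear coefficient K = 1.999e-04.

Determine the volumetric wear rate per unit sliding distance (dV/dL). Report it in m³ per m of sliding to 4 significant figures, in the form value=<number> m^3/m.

Displayed values are rounded. Each operation carries full precision; a lone final rounding: four significant digits.
Hardness H = 56.12 HV × 9.807 MPa/HV = 550.4 MPa = 5.504e+08 Pa.
Expressed in SI base units: W = 596.3 N, H = 5.504e+08 Pa, K = 1.999e-04.
Wear rate dV/dL = K·W/H: 1.999e-04 · 596.3 / 5.504e+08 = 2.166e-10 m³/m.

value=2.166e-10 m^3/m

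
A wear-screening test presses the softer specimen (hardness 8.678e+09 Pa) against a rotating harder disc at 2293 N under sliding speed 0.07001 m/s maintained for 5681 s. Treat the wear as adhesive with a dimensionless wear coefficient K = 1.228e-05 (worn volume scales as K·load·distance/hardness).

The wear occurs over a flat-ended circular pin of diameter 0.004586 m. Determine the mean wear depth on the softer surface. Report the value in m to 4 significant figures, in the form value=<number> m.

value=7.813e-05 m

Intermediates are shown rounded, and the algebra keeps exact precision; rounded once at the end to four significant digits.
Distance L = v·t = 0.07001 m/s × 5681 s = 397.7 m.
Contact area A = π·d²/4 = π·(0.004586 m)²/4 = 1.652e-05 m².
SI base units throughout: W = 2293 N, H = 8.678e+09 Pa, K = 1.228e-05.
Worn volume V = K·W·L/H = 1.228e-05 · 2293 · 397.7 / 8.678e+09 = 1.291e-09 m³.
Average depth h = V/A = 1.291e-09 / 1.652e-05 = 7.813e-05 m.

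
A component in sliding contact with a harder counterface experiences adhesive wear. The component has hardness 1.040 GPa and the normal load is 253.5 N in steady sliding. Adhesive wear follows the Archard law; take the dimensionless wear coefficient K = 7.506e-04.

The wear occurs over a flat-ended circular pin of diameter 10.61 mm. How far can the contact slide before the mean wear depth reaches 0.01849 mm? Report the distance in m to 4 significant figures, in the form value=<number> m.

Every step maintains full precision — intermediate values are shown rounded; a lone final rounding: four significant digits.
Convert: Hardness H = 1.040 GPa = 1.040e+09 Pa.
Convert: Pin diameter d = 10.61 mm = 0.01061 m. Contact area A = π·d²/4 = π·(0.01061 m)²/4 = 8.841e-05 m².
Convert: Depth limit h_lim = 0.01849 mm = 1.849e-05 m.
In SI base units, W = 253.5 N, H = 1.040e+09 Pa, K = 7.506e-04.
Limit volume V_lim = h_lim·A = 1.849e-05 · 8.841e-05 = 1.635e-09 m³.
So the life L = V_lim·H/(K·W) = 1.635e-09 · 1.040e+09 / (7.506e-04 · 253.5) = 8.935 m.

value=8.935 m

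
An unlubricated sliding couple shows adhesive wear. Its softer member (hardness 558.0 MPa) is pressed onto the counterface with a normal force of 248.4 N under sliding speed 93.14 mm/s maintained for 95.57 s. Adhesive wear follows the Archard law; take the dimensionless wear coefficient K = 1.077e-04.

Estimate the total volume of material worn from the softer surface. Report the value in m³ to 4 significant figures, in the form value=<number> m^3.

value=4.268e-10 m^3

Each operation holds full precision, and intermediates are shown rounded. Rounded once at the end: four significant digits.
Convert: Sliding speed v = 93.14 mm/s = 0.09314 m/s. Distance L = v·t = 0.09314 m/s × 95.57 s = 8.901 m.
Convert: Hardness H = 558.0 MPa = 5.580e+08 Pa.
As SI base values: W = 248.4 N, H = 5.580e+08 Pa, K = 1.077e-04.
Archard volume V = K·W·L/H = 1.077e-04 · 248.4 · 8.901 / 5.580e+08 = 4.268e-10 m³.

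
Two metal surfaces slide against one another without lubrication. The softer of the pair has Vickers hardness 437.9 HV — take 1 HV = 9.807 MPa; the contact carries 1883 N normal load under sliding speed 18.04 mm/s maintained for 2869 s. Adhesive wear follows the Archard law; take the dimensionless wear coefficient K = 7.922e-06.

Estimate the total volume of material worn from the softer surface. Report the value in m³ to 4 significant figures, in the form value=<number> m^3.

Each operation runs at exact precision — intermediate values appear rounded. Rounded once at the end to 4 significant digits.
Convert: Sliding speed v = 18.04 mm/s = 0.01804 m/s. Distance covered L = v·t = 0.01804 m/s × 2869 s = 51.76 m.
Convert: Hardness H = 437.9 HV × 9.807 MPa/HV = 4294 MPa = 4.294e+09 Pa.
Expressed in SI base units: W = 1883 N, H = 4.294e+09 Pa, K = 7.922e-06.
Wear volume V = K·W·L/H = 7.922e-06 · 1883 · 51.76 / 4.294e+09 = 1.798e-10 m³.

value=1.798e-10 m^3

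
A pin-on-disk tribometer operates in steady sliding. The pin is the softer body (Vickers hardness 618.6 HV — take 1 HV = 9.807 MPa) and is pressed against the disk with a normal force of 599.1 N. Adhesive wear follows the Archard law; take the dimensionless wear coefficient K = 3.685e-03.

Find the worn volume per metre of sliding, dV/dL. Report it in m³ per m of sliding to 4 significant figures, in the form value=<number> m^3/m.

value=3.639e-10 m^3/m

All arithmetic holds full float precision. Intermediates are shown rounded. Rounded just once: four significant digits.
Convert: Hardness H = 618.6 HV × 9.807 MPa/HV = 6067 MPa = 6.067e+09 Pa.
Working in SI base units: W = 599.1 N, H = 6.067e+09 Pa, K = 3.685e-03.
Rate of wear dV/dL = K·W/H (independent of L): 3.685e-03 · 599.1 / 6.067e+09 = 3.639e-10 m³/m.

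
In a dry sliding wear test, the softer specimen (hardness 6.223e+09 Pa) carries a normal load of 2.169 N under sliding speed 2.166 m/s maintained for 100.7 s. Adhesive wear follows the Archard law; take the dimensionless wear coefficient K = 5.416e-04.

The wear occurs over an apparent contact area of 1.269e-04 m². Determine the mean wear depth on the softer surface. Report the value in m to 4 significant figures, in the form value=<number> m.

value=3.245e-07 m

The computation keeps full float precision. Intermediate values are displayed rounded, and one last rounding: four significant digits.
Distance covered L = v·t = 2.166 m/s × 100.7 s = 218.1 m.
SI base units throughout: W = 2.169 N, H = 6.223e+09 Pa, K = 5.416e-04.
Archard volume V = K·W·L/H = 5.416e-04 · 2.169 · 218.1 / 6.223e+09 = 4.117e-11 m³.
Mean wear depth h = V/A = 4.117e-11 / 1.269e-04 = 3.245e-07 m.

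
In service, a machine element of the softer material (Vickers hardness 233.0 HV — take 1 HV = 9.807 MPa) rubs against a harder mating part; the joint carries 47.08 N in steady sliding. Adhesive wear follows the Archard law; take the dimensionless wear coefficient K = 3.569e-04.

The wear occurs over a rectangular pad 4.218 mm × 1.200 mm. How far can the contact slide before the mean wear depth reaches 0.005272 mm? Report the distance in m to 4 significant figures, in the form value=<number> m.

Every step keeps exact precision, and the intermediates are displayed rounded — a lone final rounding: 4 significant digits.
Convert: Hardness H = 233.0 HV × 9.807 MPa/HV = 2285 MPa = 2.285e+09 Pa.
Convert: Pad sides 4.218 mm × 1.200 mm = 0.004218 m × 0.001200 m. Contact area A = 0.004218 m × 0.001200 m = 5.062e-06 m².
Convert: Depth limit h_lim = 0.005272 mm = 5.272e-06 m.
Restated in SI base units: W = 47.08 N, H = 2.285e+09 Pa, K = 3.569e-04.
Allowed volume V_lim = h_lim·A = 5.272e-06 · 5.062e-06 = 2.668e-11 m³.
Thus life L = V_lim·H/(K·W) = 2.668e-11 · 2.285e+09 / (3.569e-04 · 47.08) = 3.629 m.

value=3.629 m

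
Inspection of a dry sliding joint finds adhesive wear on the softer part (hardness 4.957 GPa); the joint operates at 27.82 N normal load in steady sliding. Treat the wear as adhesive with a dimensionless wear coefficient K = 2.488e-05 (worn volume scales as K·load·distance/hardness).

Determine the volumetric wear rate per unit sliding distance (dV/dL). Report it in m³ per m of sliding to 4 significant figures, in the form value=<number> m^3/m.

value=1.396e-13 m^3/m

Displayed values are rounded — every step runs at exact precision. Rounded once at the end, at four significant figures.
Convert: Hardness H = 4.957 GPa = 4.957e+09 Pa.
In SI base units, W = 27.82 N, H = 4.957e+09 Pa, K = 2.488e-05.
The wear rate dV/dL = K·W/H: 2.488e-05 · 27.82 / 4.957e+09 = 1.396e-13 m³/m.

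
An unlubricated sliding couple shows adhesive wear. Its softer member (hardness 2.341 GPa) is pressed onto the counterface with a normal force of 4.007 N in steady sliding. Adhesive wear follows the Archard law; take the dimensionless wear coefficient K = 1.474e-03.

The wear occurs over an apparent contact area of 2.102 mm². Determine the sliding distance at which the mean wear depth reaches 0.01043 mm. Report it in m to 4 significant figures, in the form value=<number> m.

Intermediates are displayed rounded — the computation keeps full precision; rounded just once: 4 significant digits.
Hardness H = 2.341 GPa = 2.341e+09 Pa.
Contact area A = 2.102 mm² = 2.102e-06 m².
Depth limit h_lim = 0.01043 mm = 1.043e-05 m.
Collected in SI base units: W = 4.007 N, H = 2.341e+09 Pa, K = 1.474e-03.
Wearable volume V_lim = h_lim·A = 1.043e-05 · 2.102e-06 = 2.192e-11 m³.
Inverting, life L = V_lim·H/(K·W) = 2.192e-11 · 2.341e+09 / (1.474e-03 · 4.007) = 8.690 m.

value=8.690 m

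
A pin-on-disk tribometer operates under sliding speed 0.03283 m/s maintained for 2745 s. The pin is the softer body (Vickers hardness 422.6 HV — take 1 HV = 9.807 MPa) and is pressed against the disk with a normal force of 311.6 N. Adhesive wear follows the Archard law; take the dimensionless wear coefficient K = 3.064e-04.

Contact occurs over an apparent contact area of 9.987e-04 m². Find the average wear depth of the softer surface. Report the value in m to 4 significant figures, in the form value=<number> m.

value=2.079e-06 m

All working math maintains exact precision. The intermediates are printed rounded. Rounded once at the end, at four significant figures.
Convert: Distance covered L = v·t = 0.03283 m/s × 2745 s = 90.12 m.
Convert: Hardness H = 422.6 HV × 9.807 MPa/HV = 4144 MPa = 4.144e+09 Pa.
Collected in SI base units: W = 311.6 N, H = 4.144e+09 Pa, K = 3.064e-04.
Wear volume V = K·W·L/H = 3.064e-04 · 311.6 · 90.12 / 4.144e+09 = 2.076e-09 m³.
Average depth h = V/A = 2.076e-09 / 9.987e-04 = 2.079e-06 m.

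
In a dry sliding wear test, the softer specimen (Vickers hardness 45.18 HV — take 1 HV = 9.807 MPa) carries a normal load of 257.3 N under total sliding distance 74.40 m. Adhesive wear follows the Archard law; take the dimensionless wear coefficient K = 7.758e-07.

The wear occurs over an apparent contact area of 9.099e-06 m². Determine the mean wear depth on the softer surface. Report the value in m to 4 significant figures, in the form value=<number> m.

Quoted intermediates are rounded — the algebra runs at exact precision. Rounded just once: 4 significant figures.
Convert: Hardness H = 45.18 HV × 9.807 MPa/HV = 443.1 MPa = 4.431e+08 Pa.
SI base units throughout: W = 257.3 N, H = 4.431e+08 Pa, K = 7.758e-07.
Archard relation: V = K·W·L/H = 7.758e-07 · 257.3 · 74.40 / 4.431e+08 = 3.352e-11 m³.
Mean wear depth h = V/A = 3.352e-11 / 9.099e-06 = 3.684e-06 m.

value=3.684e-06 m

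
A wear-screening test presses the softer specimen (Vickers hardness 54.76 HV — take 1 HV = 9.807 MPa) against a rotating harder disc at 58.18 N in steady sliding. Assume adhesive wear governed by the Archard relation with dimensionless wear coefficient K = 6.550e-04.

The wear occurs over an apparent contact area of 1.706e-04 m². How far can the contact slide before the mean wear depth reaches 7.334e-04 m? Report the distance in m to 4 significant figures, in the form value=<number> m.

Intermediates are shown rounded; the algebra keeps exact precision; one last rounding, at four significant figures.
Hardness H = 54.76 HV × 9.807 MPa/HV = 537.0 MPa = 5.370e+08 Pa.
SI base units throughout: W = 58.18 N, H = 5.370e+08 Pa, K = 6.550e-04.
Limit volume V_lim = h_lim·A = 7.334e-04 · 1.706e-04 = 1.251e-07 m³.
Thus life L = V_lim·H/(K·W) = 1.251e-07 · 5.370e+08 / (6.550e-04 · 58.18) = 1763 m.

value=1763 m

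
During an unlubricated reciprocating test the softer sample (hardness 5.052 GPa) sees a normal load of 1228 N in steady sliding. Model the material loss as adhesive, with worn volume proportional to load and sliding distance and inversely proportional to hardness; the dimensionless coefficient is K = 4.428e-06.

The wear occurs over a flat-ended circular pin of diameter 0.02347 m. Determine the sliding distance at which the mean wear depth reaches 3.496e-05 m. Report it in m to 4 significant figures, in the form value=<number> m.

value=1.405e+04 m

The computation runs at exact precision; intermediate values appear rounded — a lone final rounding to four significant digits.
Hardness H = 5.052 GPa = 5.052e+09 Pa.
Contact area A = π·d²/4 = π·(0.02347 m)²/4 = 4.326e-04 m².
SI base units throughout: W = 1228 N, H = 5.052e+09 Pa, K = 4.428e-06.
At the depth limit, V_lim = h_lim·A = 3.496e-05 · 4.326e-04 = 1.512e-08 m³.
Inverting, life L = V_lim·H/(K·W) = 1.512e-08 · 5.052e+09 / (4.428e-06 · 1228) = 1.405e+04 m.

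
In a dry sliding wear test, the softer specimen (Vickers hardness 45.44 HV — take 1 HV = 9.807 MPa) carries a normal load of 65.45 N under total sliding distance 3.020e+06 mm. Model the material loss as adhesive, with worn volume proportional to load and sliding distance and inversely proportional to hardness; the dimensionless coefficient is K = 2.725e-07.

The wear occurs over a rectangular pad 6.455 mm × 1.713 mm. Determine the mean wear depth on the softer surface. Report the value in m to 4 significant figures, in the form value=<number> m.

value=1.093e-05 m

The computation maintains exact precision. Intermediates are displayed rounded — one last rounding, at 4 significant digits.
Convert: The distance L = 3.020e+06 mm = 3020 m.
Convert: Hardness H = 45.44 HV × 9.807 MPa/HV = 445.6 MPa = 4.456e+08 Pa.
Convert: Pad sides 6.455 mm × 1.713 mm = 0.006455 m × 0.001713 m. Contact area A = 0.006455 m × 0.001713 m = 1.106e-05 m².
As SI base values: W = 65.45 N, H = 4.456e+08 Pa, K = 2.725e-07.
Wear volume V = K·W·L/H = 2.725e-07 · 65.45 · 3020 / 4.456e+08 = 1.209e-10 m³.
Mean depth h = V/A = 1.209e-10 / 1.106e-05 = 1.093e-05 m.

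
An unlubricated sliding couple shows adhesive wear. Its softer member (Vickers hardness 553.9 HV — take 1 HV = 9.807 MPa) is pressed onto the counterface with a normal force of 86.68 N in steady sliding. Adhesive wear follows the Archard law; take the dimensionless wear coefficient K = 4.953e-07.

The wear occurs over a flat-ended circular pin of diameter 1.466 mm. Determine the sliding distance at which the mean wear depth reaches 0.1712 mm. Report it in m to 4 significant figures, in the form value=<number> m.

value=3.656e+04 m

Each operation runs at exact precision — intermediates are shown rounded — rounded once at the end: 4 significant figures.
Convert: Hardness H = 553.9 HV × 9.807 MPa/HV = 5432 MPa = 5.432e+09 Pa.
Convert: Pin diameter d = 1.466 mm = 0.001466 m. Contact area A = π·d²/4 = π·(0.001466 m)²/4 = 1.688e-06 m².
Convert: Depth limit h_lim = 0.1712 mm = 1.712e-04 m.
Working in SI base units: W = 86.68 N, H = 5.432e+09 Pa, K = 4.953e-07.
Permissible volume V_lim = h_lim·A = 1.712e-04 · 1.688e-06 = 2.890e-10 m³.
Sliding life L = V_lim·H/(K·W) = 2.890e-10 · 5.432e+09 / (4.953e-07 · 86.68) = 3.656e+04 m.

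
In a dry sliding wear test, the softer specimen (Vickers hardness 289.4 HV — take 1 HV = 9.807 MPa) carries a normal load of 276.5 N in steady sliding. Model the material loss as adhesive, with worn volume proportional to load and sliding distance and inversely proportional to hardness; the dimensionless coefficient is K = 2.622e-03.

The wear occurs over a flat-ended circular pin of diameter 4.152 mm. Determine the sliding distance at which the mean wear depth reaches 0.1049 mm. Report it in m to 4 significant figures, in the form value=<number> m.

Each operation carries full float precision — shown intermediates are rounded — rounded just once: 4 significant figures.
Hardness H = 289.4 HV × 9.807 MPa/HV = 2838 MPa = 2.838e+09 Pa.
Pin diameter d = 4.152 mm = 0.004152 m. Contact area A = π·d²/4 = π·(0.004152 m)²/4 = 1.354e-05 m².
Depth limit h_lim = 0.1049 mm = 1.049e-04 m.
Expressed in SI base units: W = 276.5 N, H = 2.838e+09 Pa, K = 2.622e-03.
Permissible volume V_lim = h_lim·A = 1.049e-04 · 1.354e-05 = 1.420e-09 m³.
Life L = V_lim·H/(K·W) = 1.420e-09 · 2.838e+09 / (2.622e-03 · 276.5) = 5.560 m.

value=5.560 m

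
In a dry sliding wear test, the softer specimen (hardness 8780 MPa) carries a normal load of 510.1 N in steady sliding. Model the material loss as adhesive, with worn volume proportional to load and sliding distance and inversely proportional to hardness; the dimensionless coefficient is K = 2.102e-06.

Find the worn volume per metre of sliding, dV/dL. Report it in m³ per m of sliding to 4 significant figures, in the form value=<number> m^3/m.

Every step maintains exact precision. Quoted intermediates are rounded — rounded just once, at 4 significant figures.
Hardness H = 8780 MPa = 8.780e+09 Pa.
Restated in SI base units: W = 510.1 N, H = 8.780e+09 Pa, K = 2.102e-06.
Sliding wear rate dV/dL = K·W/H, so: 2.102e-06 · 510.1 / 8.780e+09 = 1.221e-13 m³/m.

value=1.221e-13 m^3/m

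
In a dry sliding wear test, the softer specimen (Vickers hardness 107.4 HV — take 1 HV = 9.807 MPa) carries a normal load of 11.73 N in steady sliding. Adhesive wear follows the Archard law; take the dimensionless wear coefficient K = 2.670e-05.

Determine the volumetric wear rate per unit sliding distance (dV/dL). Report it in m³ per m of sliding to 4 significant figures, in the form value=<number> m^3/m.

value=2.974e-13 m^3/m

All arithmetic maintains full precision; intermediate values are displayed rounded — a single final rounding to four significant figures.
Hardness H = 107.4 HV × 9.807 MPa/HV = 1053 MPa = 1.053e+09 Pa.
In SI base units: W = 11.73 N, H = 1.053e+09 Pa, K = 2.670e-05.
The wear rate dV/dL = K·W/H, so: 2.670e-05 · 11.73 / 1.053e+09 = 2.974e-13 m³/m.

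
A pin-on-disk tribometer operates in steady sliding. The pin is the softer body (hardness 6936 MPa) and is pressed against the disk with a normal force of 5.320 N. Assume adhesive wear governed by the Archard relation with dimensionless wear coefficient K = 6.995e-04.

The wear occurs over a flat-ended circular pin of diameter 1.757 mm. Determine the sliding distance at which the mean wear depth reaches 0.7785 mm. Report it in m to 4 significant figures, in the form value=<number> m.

value=3518 m

The computation carries full float precision — displayed values are rounded, and rounded once at the end: four significant digits.
Hardness H = 6936 MPa = 6.936e+09 Pa.
Pin diameter d = 1.757 mm = 0.001757 m. Contact area A = π·d²/4 = π·(0.001757 m)²/4 = 2.425e-06 m².
Depth limit h_lim = 0.7785 mm = 7.785e-04 m.
In SI base units: W = 5.320 N, H = 6.936e+09 Pa, K = 6.995e-04.
Permissible volume V_lim = h_lim·A = 7.785e-04 · 2.425e-06 = 1.888e-09 m³.
Inverting, life L = V_lim·H/(K·W) = 1.888e-09 · 6.936e+09 / (6.995e-04 · 5.320) = 3518 m.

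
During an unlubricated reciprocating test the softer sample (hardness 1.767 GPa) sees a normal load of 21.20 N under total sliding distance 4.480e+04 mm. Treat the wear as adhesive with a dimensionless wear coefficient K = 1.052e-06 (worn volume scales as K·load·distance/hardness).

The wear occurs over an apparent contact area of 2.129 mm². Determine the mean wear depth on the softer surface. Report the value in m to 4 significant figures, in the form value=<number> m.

Each operation runs at full float precision, and intermediate values are shown rounded. Rounded once at the end to four significant figures.
Convert: Sliding distance L = 4.480e+04 mm = 44.80 m.
Convert: Hardness H = 1.767 GPa = 1.767e+09 Pa.
Convert: Contact area A = 2.129 mm² = 2.129e-06 m².
Restated in SI base units: W = 21.20 N, H = 1.767e+09 Pa, K = 1.052e-06.
The Archard volume V = K·W·L/H = 1.052e-06 · 21.20 · 44.80 / 1.767e+09 = 5.654e-13 m³.
Wear depth h = V/A = 5.654e-13 / 2.129e-06 = 2.656e-07 m.

value=2.656e-07 m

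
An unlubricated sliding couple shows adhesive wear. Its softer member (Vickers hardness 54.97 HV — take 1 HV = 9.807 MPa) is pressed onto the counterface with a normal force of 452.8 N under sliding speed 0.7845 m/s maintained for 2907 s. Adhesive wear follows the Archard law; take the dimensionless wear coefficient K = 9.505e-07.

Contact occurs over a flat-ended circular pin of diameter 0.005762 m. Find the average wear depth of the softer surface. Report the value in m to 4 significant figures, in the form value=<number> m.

Quoted intermediates are rounded — the computation keeps exact precision — one last rounding: four significant figures.
Convert: Sliding distance L = v·t = 0.7845 m/s × 2907 s = 2281 m.
Convert: Hardness H = 54.97 HV × 9.807 MPa/HV = 539.1 MPa = 5.391e+08 Pa.
Convert: Contact area A = π·d²/4 = π·(0.005762 m)²/4 = 2.608e-05 m².
SI base units throughout: W = 452.8 N, H = 5.391e+08 Pa, K = 9.505e-07.
Apply Archard: V = K·W·L/H = 9.505e-07 · 452.8 · 2281 / 5.391e+08 = 1.821e-09 m³.
Depth h = V/A = 1.821e-09 / 2.608e-05 = 6.982e-05 m.

value=6.982e-05 m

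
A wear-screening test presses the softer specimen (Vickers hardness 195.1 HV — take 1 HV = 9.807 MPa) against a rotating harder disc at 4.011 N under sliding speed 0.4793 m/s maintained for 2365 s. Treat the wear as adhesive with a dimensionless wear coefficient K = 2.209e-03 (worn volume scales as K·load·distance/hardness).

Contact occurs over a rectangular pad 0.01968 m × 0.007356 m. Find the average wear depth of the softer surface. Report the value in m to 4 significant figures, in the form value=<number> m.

value=3.626e-05 m

Printed values are rounded, and every step keeps full precision; rounded once at the end: four significant digits.
Path length L = v·t = 0.4793 m/s × 2365 s = 1134 m.
Hardness H = 195.1 HV × 9.807 MPa/HV = 1913 MPa = 1.913e+09 Pa.
Contact area A = 0.01968 m × 0.007356 m = 1.448e-04 m².
Working in SI base units: W = 4.011 N, H = 1.913e+09 Pa, K = 2.209e-03.
Volume removed: V = K·W·L/H = 2.209e-03 · 4.011 · 1134 / 1.913e+09 = 5.249e-09 m³.
Mean depth h = V/A = 5.249e-09 / 1.448e-04 = 3.626e-05 m.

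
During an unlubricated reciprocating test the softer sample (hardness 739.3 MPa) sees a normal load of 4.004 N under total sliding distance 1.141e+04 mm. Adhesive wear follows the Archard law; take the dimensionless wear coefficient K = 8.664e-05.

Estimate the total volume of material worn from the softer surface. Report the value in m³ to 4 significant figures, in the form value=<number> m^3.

value=5.354e-12 m^3

Intermediates appear rounded. All working math holds exact precision — rounded just once: four significant figures.
The distance L = 1.141e+04 mm = 11.41 m.
Hardness H = 739.3 MPa = 7.393e+08 Pa.
In SI base units: W = 4.004 N, H = 7.393e+08 Pa, K = 8.664e-05.
The Archard volume V = K·W·L/H = 8.664e-05 · 4.004 · 11.41 / 7.393e+08 = 5.354e-12 m³.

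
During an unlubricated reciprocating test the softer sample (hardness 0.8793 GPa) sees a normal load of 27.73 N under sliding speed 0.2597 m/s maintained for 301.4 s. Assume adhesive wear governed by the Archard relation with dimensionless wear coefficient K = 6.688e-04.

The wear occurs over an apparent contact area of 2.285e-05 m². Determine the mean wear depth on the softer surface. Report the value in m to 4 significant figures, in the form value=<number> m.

value=7.225e-05 m

The algebra runs at full float precision — the intermediates are displayed rounded — a single final rounding to four significant digits.
Convert: Distance covered L = v·t = 0.2597 m/s × 301.4 s = 78.27 m.
Convert: Hardness H = 0.8793 GPa = 8.793e+08 Pa.
As SI base values: W = 27.73 N, H = 8.793e+08 Pa, K = 6.688e-04.
The Archard volume V = K·W·L/H = 6.688e-04 · 27.73 · 78.27 / 8.793e+08 = 1.651e-09 m³.
Depth of wear h = V/A = 1.651e-09 / 2.285e-05 = 7.225e-05 m.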